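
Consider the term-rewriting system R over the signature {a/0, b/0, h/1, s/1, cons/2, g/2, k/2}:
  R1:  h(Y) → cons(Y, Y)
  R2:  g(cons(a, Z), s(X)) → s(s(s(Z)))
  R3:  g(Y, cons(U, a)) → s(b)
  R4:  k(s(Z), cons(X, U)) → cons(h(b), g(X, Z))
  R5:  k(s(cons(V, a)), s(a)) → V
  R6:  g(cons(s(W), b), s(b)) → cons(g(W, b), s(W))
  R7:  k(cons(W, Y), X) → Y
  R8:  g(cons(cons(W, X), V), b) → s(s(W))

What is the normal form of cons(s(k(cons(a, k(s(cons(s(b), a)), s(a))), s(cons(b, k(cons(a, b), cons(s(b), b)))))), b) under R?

1. cons(s(k(cons(a, k(s(cons(s(b), a)), s(a))), s(cons(b, k(cons(a, b), cons(s(b), b)))))), b)  →  cons(s(k(s(cons(s(b), a)), s(a))), b)   [R7 at 1.1]
2. cons(s(k(s(cons(s(b), a)), s(a))), b)  →  cons(s(s(b)), b)   [R5 at 1.1]

cons(s(s(b)), b)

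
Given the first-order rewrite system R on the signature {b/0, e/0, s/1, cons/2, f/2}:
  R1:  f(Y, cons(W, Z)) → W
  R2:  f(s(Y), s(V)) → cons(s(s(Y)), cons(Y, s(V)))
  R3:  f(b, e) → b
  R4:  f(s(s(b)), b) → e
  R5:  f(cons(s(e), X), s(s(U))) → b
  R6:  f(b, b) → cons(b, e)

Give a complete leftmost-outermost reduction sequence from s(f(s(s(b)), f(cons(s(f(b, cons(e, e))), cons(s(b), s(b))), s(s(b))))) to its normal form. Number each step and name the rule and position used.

s(e)

1. s(f(s(s(b)), f(cons(s(f(b, cons(e, e))), cons(s(b), s(b))), s(s(b)))))  →  s(f(s(s(b)), f(cons(s(e), cons(s(b), s(b))), s(s(b)))))   [R1 at 1.2.1.1.1]
2. s(f(s(s(b)), f(cons(s(e), cons(s(b), s(b))), s(s(b)))))  →  s(f(s(s(b)), b))   [R5 at 1.2]
3. s(f(s(s(b)), b))  →  s(e)   [R4 at 1]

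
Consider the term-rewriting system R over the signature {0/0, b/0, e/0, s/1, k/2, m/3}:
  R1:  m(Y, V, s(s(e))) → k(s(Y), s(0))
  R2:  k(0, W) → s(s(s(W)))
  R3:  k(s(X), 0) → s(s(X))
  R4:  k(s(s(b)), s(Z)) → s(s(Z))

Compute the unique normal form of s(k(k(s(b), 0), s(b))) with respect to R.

s(s(s(b)))

1. s(k(k(s(b), 0), s(b)))  →  s(k(s(s(b)), s(b)))   [R3 at 1.1]
2. s(k(s(s(b)), s(b)))  →  s(s(s(b)))   [R4 at 1]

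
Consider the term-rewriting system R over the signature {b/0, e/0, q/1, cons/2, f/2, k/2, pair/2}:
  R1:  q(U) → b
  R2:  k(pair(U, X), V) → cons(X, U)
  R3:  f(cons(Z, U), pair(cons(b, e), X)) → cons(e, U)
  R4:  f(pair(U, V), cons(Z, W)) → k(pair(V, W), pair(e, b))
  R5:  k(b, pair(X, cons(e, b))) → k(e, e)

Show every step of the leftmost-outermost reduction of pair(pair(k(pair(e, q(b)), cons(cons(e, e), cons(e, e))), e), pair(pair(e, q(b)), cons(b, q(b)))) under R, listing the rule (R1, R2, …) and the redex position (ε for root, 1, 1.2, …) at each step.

pair(pair(cons(b, e), e), pair(pair(e, b), cons(b, b)))

1. pair(pair(k(pair(e, q(b)), cons(cons(e, e), cons(e, e))), e), pair(pair(e, q(b)), cons(b, q(b))))  →  pair(pair(cons(q(b), e), e), pair(pair(e, q(b)), cons(b, q(b))))   [R2 at 1.1]
2. pair(pair(cons(q(b), e), e), pair(pair(e, q(b)), cons(b, q(b))))  →  pair(pair(cons(b, e), e), pair(pair(e, q(b)), cons(b, q(b))))   [R1 at 1.1.1]
3. pair(pair(cons(b, e), e), pair(pair(e, q(b)), cons(b, q(b))))  →  pair(pair(cons(b, e), e), pair(pair(e, b), cons(b, q(b))))   [R1 at 2.1.2]
4. pair(pair(cons(b, e), e), pair(pair(e, b), cons(b, q(b))))  →  pair(pair(cons(b, e), e), pair(pair(e, b), cons(b, b)))   [R1 at 2.2.2]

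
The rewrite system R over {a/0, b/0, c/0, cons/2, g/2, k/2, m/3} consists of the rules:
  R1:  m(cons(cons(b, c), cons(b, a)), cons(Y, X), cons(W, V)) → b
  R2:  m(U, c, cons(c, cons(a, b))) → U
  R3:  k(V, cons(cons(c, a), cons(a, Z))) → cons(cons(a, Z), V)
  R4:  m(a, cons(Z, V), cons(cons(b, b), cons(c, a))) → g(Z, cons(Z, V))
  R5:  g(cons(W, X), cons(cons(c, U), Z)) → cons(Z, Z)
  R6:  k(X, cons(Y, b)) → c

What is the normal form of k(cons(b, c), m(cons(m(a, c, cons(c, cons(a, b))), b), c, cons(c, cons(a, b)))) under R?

c

1. k(cons(b, c), m(cons(m(a, c, cons(c, cons(a, b))), b), c, cons(c, cons(a, b))))  →  k(cons(b, c), cons(m(a, c, cons(c, cons(a, b))), b))   [R2 at 2]
2. k(cons(b, c), cons(m(a, c, cons(c, cons(a, b))), b))  →  c   [R6 at ε]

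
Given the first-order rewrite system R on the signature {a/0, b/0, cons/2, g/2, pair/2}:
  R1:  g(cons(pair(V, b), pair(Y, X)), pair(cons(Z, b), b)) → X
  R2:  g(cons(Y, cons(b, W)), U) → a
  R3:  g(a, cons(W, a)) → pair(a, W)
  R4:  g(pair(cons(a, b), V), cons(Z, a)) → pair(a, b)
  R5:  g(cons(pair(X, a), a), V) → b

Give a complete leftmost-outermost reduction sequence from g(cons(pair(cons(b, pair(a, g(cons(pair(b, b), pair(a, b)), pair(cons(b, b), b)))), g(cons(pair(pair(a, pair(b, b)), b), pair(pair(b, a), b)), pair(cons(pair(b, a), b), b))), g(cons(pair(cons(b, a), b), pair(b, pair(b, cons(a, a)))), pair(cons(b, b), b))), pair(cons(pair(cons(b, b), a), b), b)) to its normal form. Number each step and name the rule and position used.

cons(a, a)

1. g(cons(pair(cons(b, pair(a, g(cons(pair(b, b), pair(a, b)), pair(cons(b, b), b)))), g(cons(pair(pair(a, pair(b, b)), b), pair(pair(b, a), b)), pair(cons(pair(b, a), b), b))), g(cons(pair(cons(b, a), b), pair(b, pair(b, cons(a, a)))), pair(cons(b, b), b))), pair(cons(pair(cons(b, b), a), b), b))  →  g(cons(pair(cons(b, pair(a, b)), g(cons(pair(pair(a, pair(b, b)), b), pair(pair(b, a), b)), pair(cons(pair(b, a), b), b))), g(cons(pair(cons(b, a), b), pair(b, pair(b, cons(a, a)))), pair(cons(b, b), b))), pair(cons(pair(cons(b, b), a), b), b))   [R1 at 1.1.1.2.2]
2. g(cons(pair(cons(b, pair(a, b)), g(cons(pair(pair(a, pair(b, b)), b), pair(pair(b, a), b)), pair(cons(pair(b, a), b), b))), g(cons(pair(cons(b, a), b), pair(b, pair(b, cons(a, a)))), pair(cons(b, b), b))), pair(cons(pair(cons(b, b), a), b), b))  →  g(cons(pair(cons(b, pair(a, b)), b), g(cons(pair(cons(b, a), b), pair(b, pair(b, cons(a, a)))), pair(cons(b, b), b))), pair(cons(pair(cons(b, b), a), b), b))   [R1 at 1.1.2]
3. g(cons(pair(cons(b, pair(a, b)), b), g(cons(pair(cons(b, a), b), pair(b, pair(b, cons(a, a)))), pair(cons(b, b), b))), pair(cons(pair(cons(b, b), a), b), b))  →  g(cons(pair(cons(b, pair(a, b)), b), pair(b, cons(a, a))), pair(cons(pair(cons(b, b), a), b), b))   [R1 at 1.2]
4. g(cons(pair(cons(b, pair(a, b)), b), pair(b, cons(a, a))), pair(cons(pair(cons(b, b), a), b), b))  →  cons(a, a)   [R1 at ε]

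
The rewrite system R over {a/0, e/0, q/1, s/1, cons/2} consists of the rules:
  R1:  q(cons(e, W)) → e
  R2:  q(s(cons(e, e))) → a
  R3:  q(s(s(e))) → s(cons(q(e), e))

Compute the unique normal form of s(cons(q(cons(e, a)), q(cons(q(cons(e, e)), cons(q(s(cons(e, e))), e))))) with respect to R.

s(cons(e, e))

1. s(cons(q(cons(e, a)), q(cons(q(cons(e, e)), cons(q(s(cons(e, e))), e)))))  →  s(cons(e, q(cons(q(cons(e, e)), cons(q(s(cons(e, e))), e)))))   [R1 at 1.1]
2. s(cons(e, q(cons(q(cons(e, e)), cons(q(s(cons(e, e))), e)))))  →  s(cons(e, q(cons(e, cons(q(s(cons(e, e))), e)))))   [R1 at 1.2.1.1]
3. s(cons(e, q(cons(e, cons(q(s(cons(e, e))), e)))))  →  s(cons(e, e))   [R1 at 1.2]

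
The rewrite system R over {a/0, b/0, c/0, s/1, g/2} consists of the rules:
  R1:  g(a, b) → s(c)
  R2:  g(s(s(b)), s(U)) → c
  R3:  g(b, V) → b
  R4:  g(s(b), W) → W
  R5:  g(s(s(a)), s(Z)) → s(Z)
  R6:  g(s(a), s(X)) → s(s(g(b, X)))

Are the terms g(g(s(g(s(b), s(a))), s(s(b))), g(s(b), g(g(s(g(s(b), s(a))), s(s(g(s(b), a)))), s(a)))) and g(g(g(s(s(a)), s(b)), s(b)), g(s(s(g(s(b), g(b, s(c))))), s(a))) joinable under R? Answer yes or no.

Reduce t₁ = g(g(s(g(s(b), s(a))), s(s(b))), g(s(b), g(g(s(g(s(b), s(a))), s(s(g(s(b), a)))), s(a)))):
1. g(g(s(g(s(b), s(a))), s(s(b))), g(s(b), g(g(s(g(s(b), s(a))), s(s(g(s(b), a)))), s(a))))  →  g(g(s(s(a)), s(s(b))), g(s(b), g(g(s(g(s(b), s(a))), s(s(g(s(b), a)))), s(a))))   [R4 at 1.1.1]
2. g(g(s(s(a)), s(s(b))), g(s(b), g(g(s(g(s(b), s(a))), s(s(g(s(b), a)))), s(a))))  →  g(s(s(b)), g(s(b), g(g(s(g(s(b), s(a))), s(s(g(s(b), a)))), s(a))))   [R5 at 1]
3. g(s(s(b)), g(s(b), g(g(s(g(s(b), s(a))), s(s(g(s(b), a)))), s(a))))  →  g(s(s(b)), g(g(s(g(s(b), s(a))), s(s(g(s(b), a)))), s(a)))   [R4 at 2]
4. g(s(s(b)), g(g(s(g(s(b), s(a))), s(s(g(s(b), a)))), s(a)))  →  g(s(s(b)), g(g(s(s(a)), s(s(g(s(b), a)))), s(a)))   [R4 at 2.1.1.1]
5. g(s(s(b)), g(g(s(s(a)), s(s(g(s(b), a)))), s(a)))  →  g(s(s(b)), g(s(s(g(s(b), a))), s(a)))   [R5 at 2.1]
6. g(s(s(b)), g(s(s(g(s(b), a))), s(a)))  →  g(s(s(b)), g(s(s(a)), s(a)))   [R4 at 2.1.1.1]
7. g(s(s(b)), g(s(s(a)), s(a)))  →  g(s(s(b)), s(a))   [R5 at 2]
8. g(s(s(b)), s(a))  →  c   [R2 at ε]

Reduce t₂ = g(g(g(s(s(a)), s(b)), s(b)), g(s(s(g(s(b), g(b, s(c))))), s(a))):
1. g(g(g(s(s(a)), s(b)), s(b)), g(s(s(g(s(b), g(b, s(c))))), s(a)))  →  g(g(s(b), s(b)), g(s(s(g(s(b), g(b, s(c))))), s(a)))   [R5 at 1.1]
2. g(g(s(b), s(b)), g(s(s(g(s(b), g(b, s(c))))), s(a)))  →  g(s(b), g(s(s(g(s(b), g(b, s(c))))), s(a)))   [R4 at 1]
3. g(s(b), g(s(s(g(s(b), g(b, s(c))))), s(a)))  →  g(s(s(g(s(b), g(b, s(c))))), s(a))   [R4 at ε]
4. g(s(s(g(s(b), g(b, s(c))))), s(a))  →  g(s(s(g(b, s(c)))), s(a))   [R4 at 1.1.1]
5. g(s(s(g(b, s(c)))), s(a))  →  g(s(s(b)), s(a))   [R3 at 1.1.1]
6. g(s(s(b)), s(a))  →  c   [R2 at ε]

yes — NF(t₁) = c, NF(t₂) = c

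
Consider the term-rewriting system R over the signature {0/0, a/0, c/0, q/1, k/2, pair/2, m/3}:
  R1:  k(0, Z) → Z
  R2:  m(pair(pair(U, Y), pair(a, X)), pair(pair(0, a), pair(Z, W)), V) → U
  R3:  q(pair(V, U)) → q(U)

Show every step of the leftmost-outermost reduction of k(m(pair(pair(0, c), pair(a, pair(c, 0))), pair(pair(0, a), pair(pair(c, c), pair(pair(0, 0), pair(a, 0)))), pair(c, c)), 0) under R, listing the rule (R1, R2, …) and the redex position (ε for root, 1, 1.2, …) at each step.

1. k(m(pair(pair(0, c), pair(a, pair(c, 0))), pair(pair(0, a), pair(pair(c, c), pair(pair(0, 0), pair(a, 0)))), pair(c, c)), 0)  →  k(0, 0)   [R2 at 1]
2. k(0, 0)  →  0   [R1 at ε]

0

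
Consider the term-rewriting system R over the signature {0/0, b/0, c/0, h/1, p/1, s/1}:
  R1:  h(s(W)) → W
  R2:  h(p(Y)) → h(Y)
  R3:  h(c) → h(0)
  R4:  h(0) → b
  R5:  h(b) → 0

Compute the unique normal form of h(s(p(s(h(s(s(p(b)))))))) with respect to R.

p(s(s(p(b))))

1. h(s(p(s(h(s(s(p(b))))))))  →  p(s(h(s(s(p(b))))))   [R1 at ε]
2. p(s(h(s(s(p(b))))))  →  p(s(s(p(b))))   [R1 at 1.1]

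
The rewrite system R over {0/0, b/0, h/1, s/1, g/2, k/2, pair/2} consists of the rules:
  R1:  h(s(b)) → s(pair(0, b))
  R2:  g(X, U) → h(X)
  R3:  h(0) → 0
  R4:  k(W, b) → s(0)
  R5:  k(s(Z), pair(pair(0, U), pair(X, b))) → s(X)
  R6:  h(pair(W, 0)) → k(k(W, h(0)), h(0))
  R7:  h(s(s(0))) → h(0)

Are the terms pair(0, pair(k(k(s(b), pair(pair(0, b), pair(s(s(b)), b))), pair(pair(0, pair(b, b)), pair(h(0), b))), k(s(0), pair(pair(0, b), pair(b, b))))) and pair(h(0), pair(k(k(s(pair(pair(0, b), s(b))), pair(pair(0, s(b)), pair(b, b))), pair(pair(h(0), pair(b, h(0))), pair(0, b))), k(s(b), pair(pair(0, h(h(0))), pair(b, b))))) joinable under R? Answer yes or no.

yes — NF(t₁) = pair(0, pair(s(0), s(b))), NF(t₂) = pair(0, pair(s(0), s(b)))

Reduce t₁ = pair(0, pair(k(k(s(b), pair(pair(0, b), pair(s(s(b)), b))), pair(pair(0, pair(b, b)), pair(h(0), b))), k(s(0), pair(pair(0, b), pair(b, b))))):
1. pair(0, pair(k(k(s(b), pair(pair(0, b), pair(s(s(b)), b))), pair(pair(0, pair(b, b)), pair(h(0), b))), k(s(0), pair(pair(0, b), pair(b, b)))))  →  pair(0, pair(k(s(s(s(b))), pair(pair(0, pair(b, b)), pair(h(0), b))), k(s(0), pair(pair(0, b), pair(b, b)))))   [R5 at 2.1.1]
2. pair(0, pair(k(s(s(s(b))), pair(pair(0, pair(b, b)), pair(h(0), b))), k(s(0), pair(pair(0, b), pair(b, b)))))  →  pair(0, pair(s(h(0)), k(s(0), pair(pair(0, b), pair(b, b)))))   [R5 at 2.1]
3. pair(0, pair(s(h(0)), k(s(0), pair(pair(0, b), pair(b, b)))))  →  pair(0, pair(s(0), k(s(0), pair(pair(0, b), pair(b, b)))))   [R3 at 2.1.1]
4. pair(0, pair(s(0), k(s(0), pair(pair(0, b), pair(b, b)))))  →  pair(0, pair(s(0), s(b)))   [R5 at 2.2]

Reduce t₂ = pair(h(0), pair(k(k(s(pair(pair(0, b), s(b))), pair(pair(0, s(b)), pair(b, b))), pair(pair(h(0), pair(b, h(0))), pair(0, b))), k(s(b), pair(pair(0, h(h(0))), pair(b, b))))):
1. pair(h(0), pair(k(k(s(pair(pair(0, b), s(b))), pair(pair(0, s(b)), pair(b, b))), pair(pair(h(0), pair(b, h(0))), pair(0, b))), k(s(b), pair(pair(0, h(h(0))), pair(b, b)))))  →  pair(0, pair(k(k(s(pair(pair(0, b), s(b))), pair(pair(0, s(b)), pair(b, b))), pair(pair(h(0), pair(b, h(0))), pair(0, b))), k(s(b), pair(pair(0, h(h(0))), pair(b, b)))))   [R3 at 1]
2. pair(0, pair(k(k(s(pair(pair(0, b), s(b))), pair(pair(0, s(b)), pair(b, b))), pair(pair(h(0), pair(b, h(0))), pair(0, b))), k(s(b), pair(pair(0, h(h(0))), pair(b, b)))))  →  pair(0, pair(k(s(b), pair(pair(h(0), pair(b, h(0))), pair(0, b))), k(s(b), pair(pair(0, h(h(0))), pair(b, b)))))   [R5 at 2.1.1]
3. pair(0, pair(k(s(b), pair(pair(h(0), pair(b, h(0))), pair(0, b))), k(s(b), pair(pair(0, h(h(0))), pair(b, b)))))  →  pair(0, pair(k(s(b), pair(pair(0, pair(b, h(0))), pair(0, b))), k(s(b), pair(pair(0, h(h(0))), pair(b, b)))))   [R3 at 2.1.2.1.1]
4. pair(0, pair(k(s(b), pair(pair(0, pair(b, h(0))), pair(0, b))), k(s(b), pair(pair(0, h(h(0))), pair(b, b)))))  →  pair(0, pair(s(0), k(s(b), pair(pair(0, h(h(0))), pair(b, b)))))   [R5 at 2.1]
5. pair(0, pair(s(0), k(s(b), pair(pair(0, h(h(0))), pair(b, b)))))  →  pair(0, pair(s(0), s(b)))   [R5 at 2.2]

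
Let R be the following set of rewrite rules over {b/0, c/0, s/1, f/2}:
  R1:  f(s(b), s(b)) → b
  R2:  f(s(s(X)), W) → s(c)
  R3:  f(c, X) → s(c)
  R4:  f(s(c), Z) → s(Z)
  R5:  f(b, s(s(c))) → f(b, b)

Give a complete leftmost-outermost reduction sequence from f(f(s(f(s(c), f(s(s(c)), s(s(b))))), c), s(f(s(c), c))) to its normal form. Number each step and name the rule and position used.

s(s(s(c)))

1. f(f(s(f(s(c), f(s(s(c)), s(s(b))))), c), s(f(s(c), c)))  →  f(f(s(s(f(s(s(c)), s(s(b))))), c), s(f(s(c), c)))   [R4 at 1.1.1]
2. f(f(s(s(f(s(s(c)), s(s(b))))), c), s(f(s(c), c)))  →  f(s(c), s(f(s(c), c)))   [R2 at 1]
3. f(s(c), s(f(s(c), c)))  →  s(s(f(s(c), c)))   [R4 at ε]
4. s(s(f(s(c), c)))  →  s(s(s(c)))   [R4 at 1.1]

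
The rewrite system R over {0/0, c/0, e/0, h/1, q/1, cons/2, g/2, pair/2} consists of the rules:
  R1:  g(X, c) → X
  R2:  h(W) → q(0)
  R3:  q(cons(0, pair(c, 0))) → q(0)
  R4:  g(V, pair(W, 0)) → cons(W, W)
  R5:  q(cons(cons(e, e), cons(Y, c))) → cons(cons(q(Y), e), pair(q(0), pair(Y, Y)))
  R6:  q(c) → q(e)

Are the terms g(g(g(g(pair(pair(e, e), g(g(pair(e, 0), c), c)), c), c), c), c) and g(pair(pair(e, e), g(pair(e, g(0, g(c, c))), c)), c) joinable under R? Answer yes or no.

yes — NF(t₁) = pair(pair(e, e), pair(e, 0)), NF(t₂) = pair(pair(e, e), pair(e, 0))

Reduce t₁ = g(g(g(g(pair(pair(e, e), g(g(pair(e, 0), c), c)), c), c), c), c):
1. g(g(g(g(pair(pair(e, e), g(g(pair(e, 0), c), c)), c), c), c), c)  →  g(g(g(pair(pair(e, e), g(g(pair(e, 0), c), c)), c), c), c)   [R1 at ε]
2. g(g(g(pair(pair(e, e), g(g(pair(e, 0), c), c)), c), c), c)  →  g(g(pair(pair(e, e), g(g(pair(e, 0), c), c)), c), c)   [R1 at ε]
3. g(g(pair(pair(e, e), g(g(pair(e, 0), c), c)), c), c)  →  g(pair(pair(e, e), g(g(pair(e, 0), c), c)), c)   [R1 at ε]
4. g(pair(pair(e, e), g(g(pair(e, 0), c), c)), c)  →  pair(pair(e, e), g(g(pair(e, 0), c), c))   [R1 at ε]
5. pair(pair(e, e), g(g(pair(e, 0), c), c))  →  pair(pair(e, e), g(pair(e, 0), c))   [R1 at 2]
6. pair(pair(e, e), g(pair(e, 0), c))  →  pair(pair(e, e), pair(e, 0))   [R1 at 2]

Reduce t₂ = g(pair(pair(e, e), g(pair(e, g(0, g(c, c))), c)), c):
1. g(pair(pair(e, e), g(pair(e, g(0, g(c, c))), c)), c)  →  pair(pair(e, e), g(pair(e, g(0, g(c, c))), c))   [R1 at ε]
2. pair(pair(e, e), g(pair(e, g(0, g(c, c))), c))  →  pair(pair(e, e), pair(e, g(0, g(c, c))))   [R1 at 2]
3. pair(pair(e, e), pair(e, g(0, g(c, c))))  →  pair(pair(e, e), pair(e, g(0, c)))   [R1 at 2.2.2]
4. pair(pair(e, e), pair(e, g(0, c)))  →  pair(pair(e, e), pair(e, 0))   [R1 at 2.2]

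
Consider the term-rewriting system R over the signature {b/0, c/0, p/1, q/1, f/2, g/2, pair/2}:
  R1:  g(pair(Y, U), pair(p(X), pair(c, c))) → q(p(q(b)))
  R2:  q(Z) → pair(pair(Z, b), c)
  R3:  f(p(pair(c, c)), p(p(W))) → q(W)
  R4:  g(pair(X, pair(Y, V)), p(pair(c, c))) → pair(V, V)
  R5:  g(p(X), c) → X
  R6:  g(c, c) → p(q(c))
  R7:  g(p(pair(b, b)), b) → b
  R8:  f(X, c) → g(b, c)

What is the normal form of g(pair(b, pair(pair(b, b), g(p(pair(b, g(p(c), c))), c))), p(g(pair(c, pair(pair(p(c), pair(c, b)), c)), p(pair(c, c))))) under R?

pair(pair(b, c), pair(b, c))

1. g(pair(b, pair(pair(b, b), g(p(pair(b, g(p(c), c))), c))), p(g(pair(c, pair(pair(p(c), pair(c, b)), c)), p(pair(c, c)))))  →  g(pair(b, pair(pair(b, b), pair(b, g(p(c), c)))), p(g(pair(c, pair(pair(p(c), pair(c, b)), c)), p(pair(c, c)))))   [R5 at 1.2.2]
2. g(pair(b, pair(pair(b, b), pair(b, g(p(c), c)))), p(g(pair(c, pair(pair(p(c), pair(c, b)), c)), p(pair(c, c)))))  →  g(pair(b, pair(pair(b, b), pair(b, c))), p(g(pair(c, pair(pair(p(c), pair(c, b)), c)), p(pair(c, c)))))   [R5 at 1.2.2.2]
3. g(pair(b, pair(pair(b, b), pair(b, c))), p(g(pair(c, pair(pair(p(c), pair(c, b)), c)), p(pair(c, c)))))  →  g(pair(b, pair(pair(b, b), pair(b, c))), p(pair(c, c)))   [R4 at 2.1]
4. g(pair(b, pair(pair(b, b), pair(b, c))), p(pair(c, c)))  →  pair(pair(b, c), pair(b, c))   [R4 at ε]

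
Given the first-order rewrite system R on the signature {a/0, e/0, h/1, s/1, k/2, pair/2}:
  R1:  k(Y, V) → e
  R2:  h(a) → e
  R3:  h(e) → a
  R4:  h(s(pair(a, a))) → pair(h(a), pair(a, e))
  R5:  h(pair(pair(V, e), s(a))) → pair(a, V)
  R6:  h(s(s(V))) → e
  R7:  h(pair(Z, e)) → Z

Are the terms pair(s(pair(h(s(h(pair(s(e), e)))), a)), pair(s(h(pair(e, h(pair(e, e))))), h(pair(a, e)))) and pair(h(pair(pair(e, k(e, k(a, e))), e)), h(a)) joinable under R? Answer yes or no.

no — NF(t₁) = pair(s(pair(e, a)), pair(s(e), a)), NF(t₂) = pair(pair(e, e), e)

Reduce t₁ = pair(s(pair(h(s(h(pair(s(e), e)))), a)), pair(s(h(pair(e, h(pair(e, e))))), h(pair(a, e)))):
1. pair(s(pair(h(s(h(pair(s(e), e)))), a)), pair(s(h(pair(e, h(pair(e, e))))), h(pair(a, e))))  →  pair(s(pair(h(s(s(e))), a)), pair(s(h(pair(e, h(pair(e, e))))), h(pair(a, e))))   [R7 at 1.1.1.1.1]
2. pair(s(pair(h(s(s(e))), a)), pair(s(h(pair(e, h(pair(e, e))))), h(pair(a, e))))  →  pair(s(pair(e, a)), pair(s(h(pair(e, h(pair(e, e))))), h(pair(a, e))))   [R6 at 1.1.1]
3. pair(s(pair(e, a)), pair(s(h(pair(e, h(pair(e, e))))), h(pair(a, e))))  →  pair(s(pair(e, a)), pair(s(h(pair(e, e))), h(pair(a, e))))   [R7 at 2.1.1.1.2]
4. pair(s(pair(e, a)), pair(s(h(pair(e, e))), h(pair(a, e))))  →  pair(s(pair(e, a)), pair(s(e), h(pair(a, e))))   [R7 at 2.1.1]
5. pair(s(pair(e, a)), pair(s(e), h(pair(a, e))))  →  pair(s(pair(e, a)), pair(s(e), a))   [R7 at 2.2]

Reduce t₂ = pair(h(pair(pair(e, k(e, k(a, e))), e)), h(a)):
1. pair(h(pair(pair(e, k(e, k(a, e))), e)), h(a))  →  pair(pair(e, k(e, k(a, e))), h(a))   [R7 at 1]
2. pair(pair(e, k(e, k(a, e))), h(a))  →  pair(pair(e, e), h(a))   [R1 at 1.2]
3. pair(pair(e, e), h(a))  →  pair(pair(e, e), e)   [R2 at 2]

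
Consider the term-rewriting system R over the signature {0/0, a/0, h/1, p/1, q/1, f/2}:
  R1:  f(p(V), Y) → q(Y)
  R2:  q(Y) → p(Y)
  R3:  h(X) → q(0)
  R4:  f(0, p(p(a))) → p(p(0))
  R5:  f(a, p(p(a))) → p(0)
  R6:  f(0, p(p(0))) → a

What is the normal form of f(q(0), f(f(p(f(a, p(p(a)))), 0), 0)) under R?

p(p(0))

1. f(q(0), f(f(p(f(a, p(p(a)))), 0), 0))  →  f(p(0), f(f(p(f(a, p(p(a)))), 0), 0))   [R2 at 1]
2. f(p(0), f(f(p(f(a, p(p(a)))), 0), 0))  →  q(f(f(p(f(a, p(p(a)))), 0), 0))   [R1 at ε]
3. q(f(f(p(f(a, p(p(a)))), 0), 0))  →  p(f(f(p(f(a, p(p(a)))), 0), 0))   [R2 at ε]
4. p(f(f(p(f(a, p(p(a)))), 0), 0))  →  p(f(q(0), 0))   [R1 at 1.1]
5. p(f(q(0), 0))  →  p(f(p(0), 0))   [R2 at 1.1]
6. p(f(p(0), 0))  →  p(q(0))   [R1 at 1]
7. p(q(0))  →  p(p(0))   [R2 at 1]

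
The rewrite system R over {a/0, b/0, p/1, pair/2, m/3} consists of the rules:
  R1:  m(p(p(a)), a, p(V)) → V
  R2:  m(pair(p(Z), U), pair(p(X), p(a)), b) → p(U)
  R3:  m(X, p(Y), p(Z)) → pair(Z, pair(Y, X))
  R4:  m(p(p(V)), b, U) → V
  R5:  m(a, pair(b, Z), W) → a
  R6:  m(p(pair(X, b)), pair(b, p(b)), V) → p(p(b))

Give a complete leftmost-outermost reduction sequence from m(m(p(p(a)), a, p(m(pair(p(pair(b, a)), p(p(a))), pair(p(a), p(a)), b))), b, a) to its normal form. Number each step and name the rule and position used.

p(a)

1. m(m(p(p(a)), a, p(m(pair(p(pair(b, a)), p(p(a))), pair(p(a), p(a)), b))), b, a)  →  m(m(pair(p(pair(b, a)), p(p(a))), pair(p(a), p(a)), b), b, a)   [R1 at 1]
2. m(m(pair(p(pair(b, a)), p(p(a))), pair(p(a), p(a)), b), b, a)  →  m(p(p(p(a))), b, a)   [R2 at 1]
3. m(p(p(p(a))), b, a)  →  p(a)   [R4 at ε]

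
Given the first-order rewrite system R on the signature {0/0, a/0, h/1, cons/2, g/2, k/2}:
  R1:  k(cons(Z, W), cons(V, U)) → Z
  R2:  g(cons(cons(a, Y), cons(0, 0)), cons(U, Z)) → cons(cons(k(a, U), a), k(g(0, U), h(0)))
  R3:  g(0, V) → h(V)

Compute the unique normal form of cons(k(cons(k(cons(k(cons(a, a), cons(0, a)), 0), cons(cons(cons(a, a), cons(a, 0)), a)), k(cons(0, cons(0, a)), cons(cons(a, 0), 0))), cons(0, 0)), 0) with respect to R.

1. cons(k(cons(k(cons(k(cons(a, a), cons(0, a)), 0), cons(cons(cons(a, a), cons(a, 0)), a)), k(cons(0, cons(0, a)), cons(cons(a, 0), 0))), cons(0, 0)), 0)  →  cons(k(cons(k(cons(a, a), cons(0, a)), 0), cons(cons(cons(a, a), cons(a, 0)), a)), 0)   [R1 at 1]
2. cons(k(cons(k(cons(a, a), cons(0, a)), 0), cons(cons(cons(a, a), cons(a, 0)), a)), 0)  →  cons(k(cons(a, a), cons(0, a)), 0)   [R1 at 1]
3. cons(k(cons(a, a), cons(0, a)), 0)  →  cons(a, 0)   [R1 at 1]

cons(a, 0)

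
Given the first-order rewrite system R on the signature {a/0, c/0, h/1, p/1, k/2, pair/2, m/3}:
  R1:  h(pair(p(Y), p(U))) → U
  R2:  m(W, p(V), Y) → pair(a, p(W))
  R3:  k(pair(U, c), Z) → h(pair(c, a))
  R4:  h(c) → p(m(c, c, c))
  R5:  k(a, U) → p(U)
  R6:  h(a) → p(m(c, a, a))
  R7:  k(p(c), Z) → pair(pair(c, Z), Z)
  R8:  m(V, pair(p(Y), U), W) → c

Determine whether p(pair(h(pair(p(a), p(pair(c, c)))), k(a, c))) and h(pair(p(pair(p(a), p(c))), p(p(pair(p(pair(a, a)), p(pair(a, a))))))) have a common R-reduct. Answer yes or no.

no — NF(t₁) = p(pair(pair(c, c), p(c))), NF(t₂) = p(pair(p(pair(a, a)), p(pair(a, a))))

Reduce t₁ = p(pair(h(pair(p(a), p(pair(c, c)))), k(a, c))):
1. p(pair(h(pair(p(a), p(pair(c, c)))), k(a, c)))  →  p(pair(pair(c, c), k(a, c)))   [R1 at 1.1]
2. p(pair(pair(c, c), k(a, c)))  →  p(pair(pair(c, c), p(c)))   [R5 at 1.2]

Reduce t₂ = h(pair(p(pair(p(a), p(c))), p(p(pair(p(pair(a, a)), p(pair(a, a))))))):
1. h(pair(p(pair(p(a), p(c))), p(p(pair(p(pair(a, a)), p(pair(a, a)))))))  →  p(pair(p(pair(a, a)), p(pair(a, a))))   [R1 at ε]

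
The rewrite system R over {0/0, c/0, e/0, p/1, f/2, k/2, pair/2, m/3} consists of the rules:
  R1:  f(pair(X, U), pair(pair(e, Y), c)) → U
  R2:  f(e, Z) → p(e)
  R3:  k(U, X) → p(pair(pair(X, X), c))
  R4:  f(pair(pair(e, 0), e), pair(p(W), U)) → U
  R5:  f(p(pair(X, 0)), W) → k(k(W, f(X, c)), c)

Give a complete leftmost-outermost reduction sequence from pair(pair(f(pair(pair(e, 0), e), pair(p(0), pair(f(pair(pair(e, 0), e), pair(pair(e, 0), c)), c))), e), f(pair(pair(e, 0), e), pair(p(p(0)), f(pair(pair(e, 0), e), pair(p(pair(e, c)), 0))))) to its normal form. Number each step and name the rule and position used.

1. pair(pair(f(pair(pair(e, 0), e), pair(p(0), pair(f(pair(pair(e, 0), e), pair(pair(e, 0), c)), c))), e), f(pair(pair(e, 0), e), pair(p(p(0)), f(pair(pair(e, 0), e), pair(p(pair(e, c)), 0)))))  →  pair(pair(pair(f(pair(pair(e, 0), e), pair(pair(e, 0), c)), c), e), f(pair(pair(e, 0), e), pair(p(p(0)), f(pair(pair(e, 0), e), pair(p(pair(e, c)), 0)))))   [R4 at 1.1]
2. pair(pair(pair(f(pair(pair(e, 0), e), pair(pair(e, 0), c)), c), e), f(pair(pair(e, 0), e), pair(p(p(0)), f(pair(pair(e, 0), e), pair(p(pair(e, c)), 0)))))  →  pair(pair(pair(e, c), e), f(pair(pair(e, 0), e), pair(p(p(0)), f(pair(pair(e, 0), e), pair(p(pair(e, c)), 0)))))   [R1 at 1.1.1]
3. pair(pair(pair(e, c), e), f(pair(pair(e, 0), e), pair(p(p(0)), f(pair(pair(e, 0), e), pair(p(pair(e, c)), 0)))))  →  pair(pair(pair(e, c), e), f(pair(pair(e, 0), e), pair(p(pair(e, c)), 0)))   [R4 at 2]
4. pair(pair(pair(e, c), e), f(pair(pair(e, 0), e), pair(p(pair(e, c)), 0)))  →  pair(pair(pair(e, c), e), 0)   [R4 at 2]

pair(pair(pair(e, c), e), 0)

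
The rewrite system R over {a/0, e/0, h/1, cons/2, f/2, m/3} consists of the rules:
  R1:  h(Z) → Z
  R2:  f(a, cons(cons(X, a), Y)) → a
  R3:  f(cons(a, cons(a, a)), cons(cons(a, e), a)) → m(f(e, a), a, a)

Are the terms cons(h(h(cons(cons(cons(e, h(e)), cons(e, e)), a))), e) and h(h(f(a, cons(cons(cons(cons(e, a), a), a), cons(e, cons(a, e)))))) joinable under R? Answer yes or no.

Reduce t₁ = cons(h(h(cons(cons(cons(e, h(e)), cons(e, e)), a))), e):
1. cons(h(h(cons(cons(cons(e, h(e)), cons(e, e)), a))), e)  →  cons(h(cons(cons(cons(e, h(e)), cons(e, e)), a)), e)   [R1 at 1]
2. cons(h(cons(cons(cons(e, h(e)), cons(e, e)), a)), e)  →  cons(cons(cons(cons(e, h(e)), cons(e, e)), a), e)   [R1 at 1]
3. cons(cons(cons(cons(e, h(e)), cons(e, e)), a), e)  →  cons(cons(cons(cons(e, e), cons(e, e)), a), e)   [R1 at 1.1.1.2]

Reduce t₂ = h(h(f(a, cons(cons(cons(cons(e, a), a), a), cons(e, cons(a, e)))))):
1. h(h(f(a, cons(cons(cons(cons(e, a), a), a), cons(e, cons(a, e))))))  →  h(f(a, cons(cons(cons(cons(e, a), a), a), cons(e, cons(a, e)))))   [R1 at ε]
2. h(f(a, cons(cons(cons(cons(e, a), a), a), cons(e, cons(a, e)))))  →  f(a, cons(cons(cons(cons(e, a), a), a), cons(e, cons(a, e))))   [R1 at ε]
3. f(a, cons(cons(cons(cons(e, a), a), a), cons(e, cons(a, e))))  →  a   [R2 at ε]

no — NF(t₁) = cons(cons(cons(cons(e, e), cons(e, e)), a), e), NF(t₂) = a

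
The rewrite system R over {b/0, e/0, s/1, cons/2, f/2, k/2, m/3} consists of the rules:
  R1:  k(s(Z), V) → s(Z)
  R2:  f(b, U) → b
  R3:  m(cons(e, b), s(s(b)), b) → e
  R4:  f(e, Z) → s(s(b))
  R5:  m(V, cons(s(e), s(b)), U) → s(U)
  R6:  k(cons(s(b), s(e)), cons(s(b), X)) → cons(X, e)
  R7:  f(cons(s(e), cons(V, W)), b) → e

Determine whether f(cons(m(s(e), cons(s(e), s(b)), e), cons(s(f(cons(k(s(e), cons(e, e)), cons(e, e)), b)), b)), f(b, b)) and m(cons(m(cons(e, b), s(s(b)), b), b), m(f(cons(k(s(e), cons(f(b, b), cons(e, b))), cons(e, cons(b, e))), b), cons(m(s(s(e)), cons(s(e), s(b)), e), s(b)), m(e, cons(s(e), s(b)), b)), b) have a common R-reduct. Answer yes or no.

yes — NF(t₁) = e, NF(t₂) = e

Reduce t₁ = f(cons(m(s(e), cons(s(e), s(b)), e), cons(s(f(cons(k(s(e), cons(e, e)), cons(e, e)), b)), b)), f(b, b)):
1. f(cons(m(s(e), cons(s(e), s(b)), e), cons(s(f(cons(k(s(e), cons(e, e)), cons(e, e)), b)), b)), f(b, b))  →  f(cons(s(e), cons(s(f(cons(k(s(e), cons(e, e)), cons(e, e)), b)), b)), f(b, b))   [R5 at 1.1]
2. f(cons(s(e), cons(s(f(cons(k(s(e), cons(e, e)), cons(e, e)), b)), b)), f(b, b))  →  f(cons(s(e), cons(s(f(cons(s(e), cons(e, e)), b)), b)), f(b, b))   [R1 at 1.2.1.1.1.1]
3. f(cons(s(e), cons(s(f(cons(s(e), cons(e, e)), b)), b)), f(b, b))  →  f(cons(s(e), cons(s(e), b)), f(b, b))   [R7 at 1.2.1.1]
4. f(cons(s(e), cons(s(e), b)), f(b, b))  →  f(cons(s(e), cons(s(e), b)), b)   [R2 at 2]
5. f(cons(s(e), cons(s(e), b)), b)  →  e   [R7 at ε]

Reduce t₂ = m(cons(m(cons(e, b), s(s(b)), b), b), m(f(cons(k(s(e), cons(f(b, b), cons(e, b))), cons(e, cons(b, e))), b), cons(m(s(s(e)), cons(s(e), s(b)), e), s(b)), m(e, cons(s(e), s(b)), b)), b):
1. m(cons(m(cons(e, b), s(s(b)), b), b), m(f(cons(k(s(e), cons(f(b, b), cons(e, b))), cons(e, cons(b, e))), b), cons(m(s(s(e)), cons(s(e), s(b)), e), s(b)), m(e, cons(s(e), s(b)), b)), b)  →  m(cons(e, b), m(f(cons(k(s(e), cons(f(b, b), cons(e, b))), cons(e, cons(b, e))), b), cons(m(s(s(e)), cons(s(e), s(b)), e), s(b)), m(e, cons(s(e), s(b)), b)), b)   [R3 at 1.1]
2. m(cons(e, b), m(f(cons(k(s(e), cons(f(b, b), cons(e, b))), cons(e, cons(b, e))), b), cons(m(s(s(e)), cons(s(e), s(b)), e), s(b)), m(e, cons(s(e), s(b)), b)), b)  →  m(cons(e, b), m(f(cons(s(e), cons(e, cons(b, e))), b), cons(m(s(s(e)), cons(s(e), s(b)), e), s(b)), m(e, cons(s(e), s(b)), b)), b)   [R1 at 2.1.1.1]
3. m(cons(e, b), m(f(cons(s(e), cons(e, cons(b, e))), b), cons(m(s(s(e)), cons(s(e), s(b)), e), s(b)), m(e, cons(s(e), s(b)), b)), b)  →  m(cons(e, b), m(e, cons(m(s(s(e)), cons(s(e), s(b)), e), s(b)), m(e, cons(s(e), s(b)), b)), b)   [R7 at 2.1]
4. m(cons(e, b), m(e, cons(m(s(s(e)), cons(s(e), s(b)), e), s(b)), m(e, cons(s(e), s(b)), b)), b)  →  m(cons(e, b), m(e, cons(s(e), s(b)), m(e, cons(s(e), s(b)), b)), b)   [R5 at 2.2.1]
5. m(cons(e, b), m(e, cons(s(e), s(b)), m(e, cons(s(e), s(b)), b)), b)  →  m(cons(e, b), s(m(e, cons(s(e), s(b)), b)), b)   [R5 at 2]
6. m(cons(e, b), s(m(e, cons(s(e), s(b)), b)), b)  →  m(cons(e, b), s(s(b)), b)   [R5 at 2.1]
7. m(cons(e, b), s(s(b)), b)  →  e   [R3 at ε]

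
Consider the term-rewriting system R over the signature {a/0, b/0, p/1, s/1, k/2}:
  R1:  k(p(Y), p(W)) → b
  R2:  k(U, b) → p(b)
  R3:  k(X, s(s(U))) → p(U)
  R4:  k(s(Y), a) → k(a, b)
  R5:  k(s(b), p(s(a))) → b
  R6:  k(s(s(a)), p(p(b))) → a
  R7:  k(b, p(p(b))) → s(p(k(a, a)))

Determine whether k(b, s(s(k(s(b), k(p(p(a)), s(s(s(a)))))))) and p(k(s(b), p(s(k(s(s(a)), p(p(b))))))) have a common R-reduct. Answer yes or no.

yes — NF(t₁) = p(b), NF(t₂) = p(b)

Reduce t₁ = k(b, s(s(k(s(b), k(p(p(a)), s(s(s(a)))))))):
1. k(b, s(s(k(s(b), k(p(p(a)), s(s(s(a))))))))  →  p(k(s(b), k(p(p(a)), s(s(s(a))))))   [R3 at ε]
2. p(k(s(b), k(p(p(a)), s(s(s(a))))))  →  p(k(s(b), p(s(a))))   [R3 at 1.2]
3. p(k(s(b), p(s(a))))  →  p(b)   [R5 at 1]

Reduce t₂ = p(k(s(b), p(s(k(s(s(a)), p(p(b))))))):
1. p(k(s(b), p(s(k(s(s(a)), p(p(b)))))))  →  p(k(s(b), p(s(a))))   [R6 at 1.2.1.1]
2. p(k(s(b), p(s(a))))  →  p(b)   [R5 at 1]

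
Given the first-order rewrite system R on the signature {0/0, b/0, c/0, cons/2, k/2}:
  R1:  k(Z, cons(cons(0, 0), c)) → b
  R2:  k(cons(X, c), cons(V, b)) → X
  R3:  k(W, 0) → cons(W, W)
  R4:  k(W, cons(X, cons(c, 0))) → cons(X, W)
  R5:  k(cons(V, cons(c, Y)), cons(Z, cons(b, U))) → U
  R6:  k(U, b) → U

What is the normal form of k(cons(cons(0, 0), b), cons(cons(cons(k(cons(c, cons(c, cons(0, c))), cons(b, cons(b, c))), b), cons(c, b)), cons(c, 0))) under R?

cons(cons(cons(c, b), cons(c, b)), cons(cons(0, 0), b))

1. k(cons(cons(0, 0), b), cons(cons(cons(k(cons(c, cons(c, cons(0, c))), cons(b, cons(b, c))), b), cons(c, b)), cons(c, 0)))  →  cons(cons(cons(k(cons(c, cons(c, cons(0, c))), cons(b, cons(b, c))), b), cons(c, b)), cons(cons(0, 0), b))   [R4 at ε]
2. cons(cons(cons(k(cons(c, cons(c, cons(0, c))), cons(b, cons(b, c))), b), cons(c, b)), cons(cons(0, 0), b))  →  cons(cons(cons(c, b), cons(c, b)), cons(cons(0, 0), b))   [R5 at 1.1.1]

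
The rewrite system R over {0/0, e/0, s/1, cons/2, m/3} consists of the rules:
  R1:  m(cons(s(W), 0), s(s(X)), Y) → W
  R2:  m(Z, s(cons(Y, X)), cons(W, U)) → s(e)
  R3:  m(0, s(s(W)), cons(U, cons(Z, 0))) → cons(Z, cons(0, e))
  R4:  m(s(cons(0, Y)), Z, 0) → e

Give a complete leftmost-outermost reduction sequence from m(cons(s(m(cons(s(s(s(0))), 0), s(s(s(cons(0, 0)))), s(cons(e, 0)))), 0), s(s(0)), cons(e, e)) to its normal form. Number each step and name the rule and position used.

1. m(cons(s(m(cons(s(s(s(0))), 0), s(s(s(cons(0, 0)))), s(cons(e, 0)))), 0), s(s(0)), cons(e, e))  →  m(cons(s(s(s(0))), 0), s(s(s(cons(0, 0)))), s(cons(e, 0)))   [R1 at ε]
2. m(cons(s(s(s(0))), 0), s(s(s(cons(0, 0)))), s(cons(e, 0)))  →  s(s(0))   [R1 at ε]

s(s(0))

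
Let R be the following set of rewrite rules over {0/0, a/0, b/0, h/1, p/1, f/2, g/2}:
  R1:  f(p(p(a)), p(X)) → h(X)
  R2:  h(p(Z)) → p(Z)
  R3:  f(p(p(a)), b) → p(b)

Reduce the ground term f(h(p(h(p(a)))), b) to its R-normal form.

1. f(h(p(h(p(a)))), b)  →  f(p(h(p(a))), b)   [R2 at 1]
2. f(p(h(p(a))), b)  →  f(p(p(a)), b)   [R2 at 1.1]
3. f(p(p(a)), b)  →  p(b)   [R3 at ε]

p(b)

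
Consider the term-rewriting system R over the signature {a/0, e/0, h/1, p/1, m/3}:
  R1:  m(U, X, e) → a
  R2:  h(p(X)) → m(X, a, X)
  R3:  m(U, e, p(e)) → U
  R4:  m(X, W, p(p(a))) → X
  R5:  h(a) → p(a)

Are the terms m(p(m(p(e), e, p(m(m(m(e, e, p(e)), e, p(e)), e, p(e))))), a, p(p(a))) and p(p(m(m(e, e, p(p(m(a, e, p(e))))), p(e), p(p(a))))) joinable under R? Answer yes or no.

Reduce t₁ = m(p(m(p(e), e, p(m(m(m(e, e, p(e)), e, p(e)), e, p(e))))), a, p(p(a))):
1. m(p(m(p(e), e, p(m(m(m(e, e, p(e)), e, p(e)), e, p(e))))), a, p(p(a)))  →  p(m(p(e), e, p(m(m(m(e, e, p(e)), e, p(e)), e, p(e)))))   [R4 at ε]
2. p(m(p(e), e, p(m(m(m(e, e, p(e)), e, p(e)), e, p(e)))))  →  p(m(p(e), e, p(m(m(e, e, p(e)), e, p(e)))))   [R3 at 1.3.1]
3. p(m(p(e), e, p(m(m(e, e, p(e)), e, p(e)))))  →  p(m(p(e), e, p(m(e, e, p(e)))))   [R3 at 1.3.1]
4. p(m(p(e), e, p(m(e, e, p(e)))))  →  p(m(p(e), e, p(e)))   [R3 at 1.3.1]
5. p(m(p(e), e, p(e)))  →  p(p(e))   [R3 at 1]

Reduce t₂ = p(p(m(m(e, e, p(p(m(a, e, p(e))))), p(e), p(p(a))))):
1. p(p(m(m(e, e, p(p(m(a, e, p(e))))), p(e), p(p(a)))))  →  p(p(m(e, e, p(p(m(a, e, p(e)))))))   [R4 at 1.1]
2. p(p(m(e, e, p(p(m(a, e, p(e)))))))  →  p(p(m(e, e, p(p(a)))))   [R3 at 1.1.3.1.1]
3. p(p(m(e, e, p(p(a)))))  →  p(p(e))   [R4 at 1.1]

yes — NF(t₁) = p(p(e)), NF(t₂) = p(p(e))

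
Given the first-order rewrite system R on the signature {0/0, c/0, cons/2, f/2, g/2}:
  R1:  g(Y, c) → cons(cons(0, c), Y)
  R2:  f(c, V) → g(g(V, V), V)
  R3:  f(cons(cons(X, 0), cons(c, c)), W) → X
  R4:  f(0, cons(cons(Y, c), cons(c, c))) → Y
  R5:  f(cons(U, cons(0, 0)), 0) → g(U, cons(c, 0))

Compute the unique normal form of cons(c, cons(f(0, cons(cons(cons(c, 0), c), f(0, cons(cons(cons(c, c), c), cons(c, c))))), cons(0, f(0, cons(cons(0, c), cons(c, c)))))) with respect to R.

1. cons(c, cons(f(0, cons(cons(cons(c, 0), c), f(0, cons(cons(cons(c, c), c), cons(c, c))))), cons(0, f(0, cons(cons(0, c), cons(c, c))))))  →  cons(c, cons(f(0, cons(cons(cons(c, 0), c), cons(c, c))), cons(0, f(0, cons(cons(0, c), cons(c, c))))))   [R4 at 2.1.2.2]
2. cons(c, cons(f(0, cons(cons(cons(c, 0), c), cons(c, c))), cons(0, f(0, cons(cons(0, c), cons(c, c))))))  →  cons(c, cons(cons(c, 0), cons(0, f(0, cons(cons(0, c), cons(c, c))))))   [R4 at 2.1]
3. cons(c, cons(cons(c, 0), cons(0, f(0, cons(cons(0, c), cons(c, c))))))  →  cons(c, cons(cons(c, 0), cons(0, 0)))   [R4 at 2.2.2]

cons(c, cons(cons(c, 0), cons(0, 0)))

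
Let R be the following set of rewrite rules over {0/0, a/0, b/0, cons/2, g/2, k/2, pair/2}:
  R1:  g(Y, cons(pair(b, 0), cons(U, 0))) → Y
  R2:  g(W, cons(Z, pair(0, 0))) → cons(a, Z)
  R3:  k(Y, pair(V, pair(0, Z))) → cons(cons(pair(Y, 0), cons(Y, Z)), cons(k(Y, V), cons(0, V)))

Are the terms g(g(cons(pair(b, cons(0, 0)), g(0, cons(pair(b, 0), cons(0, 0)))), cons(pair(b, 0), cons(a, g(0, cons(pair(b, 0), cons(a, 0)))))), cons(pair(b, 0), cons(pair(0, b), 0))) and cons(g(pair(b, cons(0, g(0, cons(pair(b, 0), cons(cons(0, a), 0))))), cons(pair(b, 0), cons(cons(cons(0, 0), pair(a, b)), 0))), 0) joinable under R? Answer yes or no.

yes — NF(t₁) = cons(pair(b, cons(0, 0)), 0), NF(t₂) = cons(pair(b, cons(0, 0)), 0)

Reduce t₁ = g(g(cons(pair(b, cons(0, 0)), g(0, cons(pair(b, 0), cons(0, 0)))), cons(pair(b, 0), cons(a, g(0, cons(pair(b, 0), cons(a, 0)))))), cons(pair(b, 0), cons(pair(0, b), 0))):
1. g(g(cons(pair(b, cons(0, 0)), g(0, cons(pair(b, 0), cons(0, 0)))), cons(pair(b, 0), cons(a, g(0, cons(pair(b, 0), cons(a, 0)))))), cons(pair(b, 0), cons(pair(0, b), 0)))  →  g(cons(pair(b, cons(0, 0)), g(0, cons(pair(b, 0), cons(0, 0)))), cons(pair(b, 0), cons(a, g(0, cons(pair(b, 0), cons(a, 0))))))   [R1 at ε]
2. g(cons(pair(b, cons(0, 0)), g(0, cons(pair(b, 0), cons(0, 0)))), cons(pair(b, 0), cons(a, g(0, cons(pair(b, 0), cons(a, 0))))))  →  g(cons(pair(b, cons(0, 0)), 0), cons(pair(b, 0), cons(a, g(0, cons(pair(b, 0), cons(a, 0))))))   [R1 at 1.2]
3. g(cons(pair(b, cons(0, 0)), 0), cons(pair(b, 0), cons(a, g(0, cons(pair(b, 0), cons(a, 0))))))  →  g(cons(pair(b, cons(0, 0)), 0), cons(pair(b, 0), cons(a, 0)))   [R1 at 2.2.2]
4. g(cons(pair(b, cons(0, 0)), 0), cons(pair(b, 0), cons(a, 0)))  →  cons(pair(b, cons(0, 0)), 0)   [R1 at ε]

Reduce t₂ = cons(g(pair(b, cons(0, g(0, cons(pair(b, 0), cons(cons(0, a), 0))))), cons(pair(b, 0), cons(cons(cons(0, 0), pair(a, b)), 0))), 0):
1. cons(g(pair(b, cons(0, g(0, cons(pair(b, 0), cons(cons(0, a), 0))))), cons(pair(b, 0), cons(cons(cons(0, 0), pair(a, b)), 0))), 0)  →  cons(pair(b, cons(0, g(0, cons(pair(b, 0), cons(cons(0, a), 0))))), 0)   [R1 at 1]
2. cons(pair(b, cons(0, g(0, cons(pair(b, 0), cons(cons(0, a), 0))))), 0)  →  cons(pair(b, cons(0, 0)), 0)   [R1 at 1.2.2]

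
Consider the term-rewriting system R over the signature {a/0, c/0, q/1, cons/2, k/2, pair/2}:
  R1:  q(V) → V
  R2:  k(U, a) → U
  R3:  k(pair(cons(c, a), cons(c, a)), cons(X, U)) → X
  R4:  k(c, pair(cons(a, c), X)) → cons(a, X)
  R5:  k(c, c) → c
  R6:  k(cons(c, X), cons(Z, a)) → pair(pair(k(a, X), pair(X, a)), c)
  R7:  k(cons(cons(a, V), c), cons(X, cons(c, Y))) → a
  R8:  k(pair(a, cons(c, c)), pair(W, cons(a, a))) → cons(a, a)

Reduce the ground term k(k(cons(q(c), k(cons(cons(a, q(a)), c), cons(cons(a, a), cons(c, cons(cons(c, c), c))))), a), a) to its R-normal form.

cons(c, a)

1. k(k(cons(q(c), k(cons(cons(a, q(a)), c), cons(cons(a, a), cons(c, cons(cons(c, c), c))))), a), a)  →  k(cons(q(c), k(cons(cons(a, q(a)), c), cons(cons(a, a), cons(c, cons(cons(c, c), c))))), a)   [R2 at ε]
2. k(cons(q(c), k(cons(cons(a, q(a)), c), cons(cons(a, a), cons(c, cons(cons(c, c), c))))), a)  →  cons(q(c), k(cons(cons(a, q(a)), c), cons(cons(a, a), cons(c, cons(cons(c, c), c)))))   [R2 at ε]
3. cons(q(c), k(cons(cons(a, q(a)), c), cons(cons(a, a), cons(c, cons(cons(c, c), c)))))  →  cons(c, k(cons(cons(a, q(a)), c), cons(cons(a, a), cons(c, cons(cons(c, c), c)))))   [R1 at 1]
4. cons(c, k(cons(cons(a, q(a)), c), cons(cons(a, a), cons(c, cons(cons(c, c), c)))))  →  cons(c, a)   [R7 at 2]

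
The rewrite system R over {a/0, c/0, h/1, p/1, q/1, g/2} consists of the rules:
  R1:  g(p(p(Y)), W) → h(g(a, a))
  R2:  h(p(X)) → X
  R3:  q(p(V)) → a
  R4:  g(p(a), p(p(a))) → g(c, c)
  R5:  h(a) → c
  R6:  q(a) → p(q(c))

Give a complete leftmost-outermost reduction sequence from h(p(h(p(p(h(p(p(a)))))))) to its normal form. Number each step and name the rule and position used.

1. h(p(h(p(p(h(p(p(a))))))))  →  h(p(p(h(p(p(a))))))   [R2 at ε]
2. h(p(p(h(p(p(a))))))  →  p(h(p(p(a))))   [R2 at ε]
3. p(h(p(p(a))))  →  p(p(a))   [R2 at 1]

p(p(a))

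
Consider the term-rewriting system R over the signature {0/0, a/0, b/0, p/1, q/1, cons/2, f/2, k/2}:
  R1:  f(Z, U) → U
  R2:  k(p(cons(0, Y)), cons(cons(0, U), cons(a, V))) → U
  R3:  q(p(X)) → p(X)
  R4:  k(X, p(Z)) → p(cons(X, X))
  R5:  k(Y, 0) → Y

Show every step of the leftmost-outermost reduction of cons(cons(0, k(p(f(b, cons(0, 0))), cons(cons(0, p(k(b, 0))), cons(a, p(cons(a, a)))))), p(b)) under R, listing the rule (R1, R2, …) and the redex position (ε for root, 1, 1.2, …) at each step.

cons(cons(0, p(b)), p(b))

1. cons(cons(0, k(p(f(b, cons(0, 0))), cons(cons(0, p(k(b, 0))), cons(a, p(cons(a, a)))))), p(b))  →  cons(cons(0, k(p(cons(0, 0)), cons(cons(0, p(k(b, 0))), cons(a, p(cons(a, a)))))), p(b))   [R1 at 1.2.1.1]
2. cons(cons(0, k(p(cons(0, 0)), cons(cons(0, p(k(b, 0))), cons(a, p(cons(a, a)))))), p(b))  →  cons(cons(0, p(k(b, 0))), p(b))   [R2 at 1.2]
3. cons(cons(0, p(k(b, 0))), p(b))  →  cons(cons(0, p(b)), p(b))   [R5 at 1.2.1]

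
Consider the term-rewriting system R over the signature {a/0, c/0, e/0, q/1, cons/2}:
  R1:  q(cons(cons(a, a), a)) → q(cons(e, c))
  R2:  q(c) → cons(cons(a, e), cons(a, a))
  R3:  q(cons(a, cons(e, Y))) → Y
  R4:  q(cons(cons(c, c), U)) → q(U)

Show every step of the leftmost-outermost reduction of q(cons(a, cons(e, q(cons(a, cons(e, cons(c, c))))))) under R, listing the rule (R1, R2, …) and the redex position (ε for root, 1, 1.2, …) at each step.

cons(c, c)

1. q(cons(a, cons(e, q(cons(a, cons(e, cons(c, c)))))))  →  q(cons(a, cons(e, cons(c, c))))   [R3 at ε]
2. q(cons(a, cons(e, cons(c, c))))  →  cons(c, c)   [R3 at ε]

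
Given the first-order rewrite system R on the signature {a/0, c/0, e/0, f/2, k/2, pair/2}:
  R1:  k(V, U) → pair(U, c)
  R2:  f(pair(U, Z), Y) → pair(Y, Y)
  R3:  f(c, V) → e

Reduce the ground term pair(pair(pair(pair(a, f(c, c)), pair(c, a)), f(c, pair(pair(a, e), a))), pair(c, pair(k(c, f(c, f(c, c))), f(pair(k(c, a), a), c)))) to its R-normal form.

pair(pair(pair(pair(a, e), pair(c, a)), e), pair(c, pair(pair(e, c), pair(c, c))))

1. pair(pair(pair(pair(a, f(c, c)), pair(c, a)), f(c, pair(pair(a, e), a))), pair(c, pair(k(c, f(c, f(c, c))), f(pair(k(c, a), a), c))))  →  pair(pair(pair(pair(a, e), pair(c, a)), f(c, pair(pair(a, e), a))), pair(c, pair(k(c, f(c, f(c, c))), f(pair(k(c, a), a), c))))   [R3 at 1.1.1.2]
2. pair(pair(pair(pair(a, e), pair(c, a)), f(c, pair(pair(a, e), a))), pair(c, pair(k(c, f(c, f(c, c))), f(pair(k(c, a), a), c))))  →  pair(pair(pair(pair(a, e), pair(c, a)), e), pair(c, pair(k(c, f(c, f(c, c))), f(pair(k(c, a), a), c))))   [R3 at 1.2]
3. pair(pair(pair(pair(a, e), pair(c, a)), e), pair(c, pair(k(c, f(c, f(c, c))), f(pair(k(c, a), a), c))))  →  pair(pair(pair(pair(a, e), pair(c, a)), e), pair(c, pair(pair(f(c, f(c, c)), c), f(pair(k(c, a), a), c))))   [R1 at 2.2.1]
4. pair(pair(pair(pair(a, e), pair(c, a)), e), pair(c, pair(pair(f(c, f(c, c)), c), f(pair(k(c, a), a), c))))  →  pair(pair(pair(pair(a, e), pair(c, a)), e), pair(c, pair(pair(e, c), f(pair(k(c, a), a), c))))   [R3 at 2.2.1.1]
5. pair(pair(pair(pair(a, e), pair(c, a)), e), pair(c, pair(pair(e, c), f(pair(k(c, a), a), c))))  →  pair(pair(pair(pair(a, e), pair(c, a)), e), pair(c, pair(pair(e, c), pair(c, c))))   [R2 at 2.2.2]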